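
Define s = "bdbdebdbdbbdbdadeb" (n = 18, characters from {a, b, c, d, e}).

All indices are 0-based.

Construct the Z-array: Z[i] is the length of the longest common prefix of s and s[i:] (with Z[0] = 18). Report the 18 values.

Z[0]=18
i=1: outside box; Z[1]=0
i=2: outside box; Z[2]=2 grow→box=[2,4)
i=3: min(r-i=1, Z[1]=0)=0; Z[3]=0
i=4: outside box; Z[4]=0
i=5: outside box; Z[5]=4 grow→box=[5,9)
i=6: min(r-i=3, Z[1]=0)=0; Z[6]=0
i=7: min(r-i=2, Z[2]=2)=2; Z[7]=3 grow→box=[7,10)
i=8: min(r-i=2, Z[1]=0)=0; Z[8]=0
i=9: min(r-i=1, Z[2]=2)=1; Z[9]=1
i=10: outside box; Z[10]=4 grow→box=[10,14)
i=11: min(r-i=3, Z[1]=0)=0; Z[11]=0
i=12: min(r-i=2, Z[2]=2)=2; Z[12]=2
i=13: min(r-i=1, Z[3]=0)=0; Z[13]=0
i=14: outside box; Z[14]=0
i=15: outside box; Z[15]=0
i=16: outside box; Z[16]=0
i=17: outside box; Z[17]=1 grow→box=[17,18)

[18, 0, 2, 0, 0, 4, 0, 3, 0, 1, 4, 0, 2, 0, 0, 0, 0, 1]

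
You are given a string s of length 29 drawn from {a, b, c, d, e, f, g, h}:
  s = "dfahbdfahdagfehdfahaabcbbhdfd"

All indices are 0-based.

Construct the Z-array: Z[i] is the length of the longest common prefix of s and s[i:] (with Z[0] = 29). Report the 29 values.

Z[0]=29
i=1: i≥r, start 0; Z[1]=0
i=2: i≥r, start 0; Z[2]=0
i=3: i≥r, start 0; Z[3]=0
i=4: i≥r, start 0; Z[4]=0
i=5: i≥r, start 0; Z[5]=4 scan→box=[5,9)
i=6: min(r-i=3, Z[1]=0)=0; Z[6]=0
i=7: min(r-i=2, Z[2]=0)=0; Z[7]=0
i=8: min(r-i=1, Z[3]=0)=0; Z[8]=0
i=9: i≥r, start 0; Z[9]=1 scan→box=[9,10)
i=10: i≥r, start 0; Z[10]=0
i=11: i≥r, start 0; Z[11]=0
i=12: i≥r, start 0; Z[12]=0
i=13: i≥r, start 0; Z[13]=0
i=14: i≥r, start 0; Z[14]=0
i=15: i≥r, start 0; Z[15]=4 scan→box=[15,19)
i=16: min(r-i=3, Z[1]=0)=0; Z[16]=0
i=17: min(r-i=2, Z[2]=0)=0; Z[17]=0
i=18: min(r-i=1, Z[3]=0)=0; Z[18]=0
i=19: i≥r, start 0; Z[19]=0
i=20: i≥r, start 0; Z[20]=0
i=21: i≥r, start 0; Z[21]=0
i=22: i≥r, start 0; Z[22]=0
i=23: i≥r, start 0; Z[23]=0
i=24: i≥r, start 0; Z[24]=0
i=25: i≥r, start 0; Z[25]=0
i=26: i≥r, start 0; Z[26]=2 scan→box=[26,28)
i=27: min(r-i=1, Z[1]=0)=0; Z[27]=0
i=28: i≥r, start 0; Z[28]=1 scan→box=[28,29)

[29, 0, 0, 0, 0, 4, 0, 0, 0, 1, 0, 0, 0, 0, 0, 4, 0, 0, 0, 0, 0, 0, 0, 0, 0, 0, 2, 0, 1]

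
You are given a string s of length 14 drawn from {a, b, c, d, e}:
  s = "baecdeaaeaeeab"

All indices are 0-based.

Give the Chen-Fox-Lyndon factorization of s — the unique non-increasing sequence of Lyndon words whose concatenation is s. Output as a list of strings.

["b", "aecde", "aaeaeeab"]

emit factor 1: 'b' (i=0, period=1)
emit factor 2: 'aecde' (i=1, period=5)
emit factor 3: 'aaeaeeab' (i=6, period=8)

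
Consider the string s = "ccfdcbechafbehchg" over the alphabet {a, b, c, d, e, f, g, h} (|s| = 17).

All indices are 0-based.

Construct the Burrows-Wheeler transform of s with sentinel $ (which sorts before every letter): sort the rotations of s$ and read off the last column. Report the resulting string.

ghcfd$cehfbbachcec

rank  rotation            last
    0  $ccfdcbechafbehchg  g
    1  afbehchg$ccfdcbech  h
    2  bechafbehchg$ccfdc  c
    3  behchg$ccfdcbechaf  f
    4  cbechafbehchg$ccfd  d
    5  ccfdcbechafbehchg$  $
    6  cfdcbechafbehchg$c  c
    7  chafbehchg$ccfdcbe  e
    8  chg$ccfdcbechafbeh  h
    9  dcbechafbehchg$ccf  f
   10  echafbehchg$ccfdcb  b
   11  ehchg$ccfdcbechafb  b
   12  fbehchg$ccfdcbecha  a
   13  fdcbechafbehchg$cc  c
   14  g$ccfdcbechafbehch  h
   15  hafbehchg$ccfdcbec  c
   16  hchg$ccfdcbechafbe  e
   17  hg$ccfdcbechafbehc  c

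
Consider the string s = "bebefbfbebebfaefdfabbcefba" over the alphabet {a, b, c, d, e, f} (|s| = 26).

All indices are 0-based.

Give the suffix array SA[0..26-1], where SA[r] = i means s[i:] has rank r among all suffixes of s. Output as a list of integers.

[25, 18, 13, 24, 19, 20, 7, 0, 9, 2, 11, 5, 21, 16, 8, 1, 10, 22, 3, 14, 17, 12, 23, 6, 4, 15]

sorted suffixes:
  #0 SA[0]=25  'a'
  #1 SA[1]=18  'abbcefba'
  #2 SA[2]=13  'aefdfabbcefba'
  #3 SA[3]=24  'ba'
  #4 SA[4]=19  'bbcefba'
  #5 SA[5]=20  'bcefba'
  #6 SA[6]=7  'bebebfaefdfabbcefba'
  #7 SA[7]=0  'bebefbfbebebfaefdfabbcefba'
  #8 SA[8]=9  'bebfaefdfabbcefba'
  #9 SA[9]=2  'befbfbebebfaefdfabbcefba'
  #10 SA[10]=11  'bfaefdfabbcefba'
  #11 SA[11]=5  'bfbebebfaefdfabbcefba'
  #12 SA[12]=21  'cefba'
  #13 SA[13]=16  'dfabbcefba'
  #14 SA[14]=8  'ebebfaefdfabbcefba'
  #15 SA[15]=1  'ebefbfbebebfaefdfabbcefba'
  #16 SA[16]=10  'ebfaefdfabbcefba'
  #17 SA[17]=22  'efba'
  #18 SA[18]=3  'efbfbebebfaefdfabbcefba'
  #19 SA[19]=14  'efdfabbcefba'
  #20 SA[20]=17  'fabbcefba'
  #21 SA[21]=12  'faefdfabbcefba'
  #22 SA[22]=23  'fba'
  #23 SA[23]=6  'fbebebfaefdfabbcefba'
  #24 SA[24]=4  'fbfbebebfaefdfabbcefba'
  #25 SA[25]=15  'fdfabbcefba'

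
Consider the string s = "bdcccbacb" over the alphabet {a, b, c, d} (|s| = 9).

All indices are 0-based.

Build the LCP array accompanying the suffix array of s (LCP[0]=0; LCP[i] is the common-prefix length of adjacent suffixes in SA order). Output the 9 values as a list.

[0, 0, 1, 1, 0, 2, 1, 2, 0]

sorted suffixes:
  #0 SA[0]=6  'acb'
  #1 SA[1]=8  'b'
  #2 SA[2]=5  'bacb'
  #3 SA[3]=0  'bdcccbacb'
  #4 SA[4]=7  'cb'
  #5 SA[5]=4  'cbacb'
  #6 SA[6]=3  'ccbacb'
  #7 SA[7]=2  'cccbacb'
  #8 SA[8]=1  'dcccbacb'

SA = [6, 8, 5, 0, 7, 4, 3, 2, 1]
[i] adj suffixes → lcp
  [1] 6/8 → 0 ('')
  [2] 8/5 → 1 ('b')
  [3] 5/0 → 1 ('b')
  [4] 0/7 → 0 ('')
  [5] 7/4 → 2 ('cb')
  [6] 4/3 → 1 ('c')
  [7] 3/2 → 2 ('cc')
  [8] 2/1 → 0 ('')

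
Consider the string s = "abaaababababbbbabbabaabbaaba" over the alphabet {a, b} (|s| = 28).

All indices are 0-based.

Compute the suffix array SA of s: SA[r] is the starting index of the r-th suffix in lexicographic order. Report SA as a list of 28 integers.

[27, 2, 24, 3, 20, 25, 0, 18, 4, 6, 8, 21, 15, 10, 26, 1, 23, 19, 17, 5, 7, 14, 9, 22, 16, 13, 12, 11]

sorted suffixes:
  #0 SA[0]=27  'a'
  #1 SA[1]=2  'aaababababbbbabbabaabbaaba'
  #2 SA[2]=24  'aaba'
  #3 SA[3]=3  'aababababbbbabbabaabbaaba'
  #4 SA[4]=20  'aabbaaba'
  #5 SA[5]=25  'aba'
  #6 SA[6]=0  'abaaababababbbbabbabaabbaaba'
  #7 SA[7]=18  'abaabbaaba'
  #8 SA[8]=4  'ababababbbbabbabaabbaaba'
  #9 SA[9]=6  'abababbbbabbabaabbaaba'
  #10 SA[10]=8  'ababbbbabbabaabbaaba'
  #11 SA[11]=21  'abbaaba'
  #12 SA[12]=15  'abbabaabbaaba'
  #13 SA[13]=10  'abbbbabbabaabbaaba'
  #14 SA[14]=26  'ba'
  #15 SA[15]=1  'baaababababbbbabbabaabbaaba'
  #16 SA[16]=23  'baaba'
  #17 SA[17]=19  'baabbaaba'
  #18 SA[18]=17  'babaabbaaba'
  #19 SA[19]=5  'babababbbbabbabaabbaaba'
  #20 SA[20]=7  'bababbbbabbabaabbaaba'
  #21 SA[21]=14  'babbabaabbaaba'
  #22 SA[22]=9  'babbbbabbabaabbaaba'
  #23 SA[23]=22  'bbaaba'
  #24 SA[24]=16  'bbabaabbaaba'
  #25 SA[25]=13  'bbabbabaabbaaba'
  #26 SA[26]=12  'bbbabbabaabbaaba'
  #27 SA[27]=11  'bbbbabbabaabbaaba'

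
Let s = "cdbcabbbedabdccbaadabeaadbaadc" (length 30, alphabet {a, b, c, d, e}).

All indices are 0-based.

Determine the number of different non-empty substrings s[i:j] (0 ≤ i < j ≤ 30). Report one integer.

423

rank→(start, suffix):
  0 → (16, 'aadabeaadbaadc')
  1 → (22, 'aadbaadc')
  2 → (26, 'aadc')
  3 → (4, 'abbbedabdccbaadabeaadbaadc')
  4 → (10, 'abdccbaadabeaadbaadc')
  5 → (19, 'abeaadbaadc')
  6 → (17, 'adabeaadbaadc')
  7 → (23, 'adbaadc')
  8 → (27, 'adc')
  9 → (15, 'baadabeaadbaadc')
  10 → (25, 'baadc')
  11 → (5, 'bbbedabdccbaadabeaadbaadc')
  12 → (6, 'bbedabdccbaadabeaadbaadc')
  13 → (2, 'bcabbbedabdccbaadabeaadbaadc')
  14 → (11, 'bdccbaadabeaadbaadc')
  15 → (20, 'beaadbaadc')
  16 → (7, 'bedabdccbaadabeaadbaadc')
  17 → (29, 'c')
  18 → (3, 'cabbbedabdccbaadabeaadbaadc')
  19 → (14, 'cbaadabeaadbaadc')
  20 → (13, 'ccbaadabeaadbaadc')
  21 → (0, 'cdbcabbbedabdccbaadabeaadbaadc')
  22 → (9, 'dabdccbaadabeaadbaadc')
  23 → (18, 'dabeaadbaadc')
  24 → (24, 'dbaadc')
  25 → (1, 'dbcabbbedabdccbaadabeaadbaadc')
  26 → (28, 'dc')
  27 → (12, 'dccbaadabeaadbaadc')
  28 → (21, 'eaadbaadc')
  29 → (8, 'edabdccbaadabeaadbaadc')

SA = [16, 22, 26, 4, 10, 19, 17, 23, 27, 15, 25, 5, 6, 2, 11, 20, 7, 29, 3, 14, 13, 0, 9, 18, 24, 1, 28, 12, 21, 8]
[i] adj suffixes → lcp
  [1] 16/22 → 3 ('aad')
  [2] 22/26 → 3 ('aad')
  [3] 26/4 → 1 ('a')
  [4] 4/10 → 2 ('ab')
  [5] 10/19 → 2 ('ab')
  [6] 19/17 → 1 ('a')
  [7] 17/23 → 2 ('ad')
  [8] 23/27 → 2 ('ad')
  [9] 27/15 → 0 ('')
  [10] 15/25 → 4 ('baad')
  [11] 25/5 → 1 ('b')
  [12] 5/6 → 2 ('bb')
  [13] 6/2 → 1 ('b')
  [14] 2/11 → 1 ('b')
  [15] 11/20 → 1 ('b')
  [16] 20/7 → 2 ('be')
  [17] 7/29 → 0 ('')
  [18] 29/3 → 1 ('c')
  [19] 3/14 → 1 ('c')
  [20] 14/13 → 1 ('c')
  [21] 13/0 → 1 ('c')
  [22] 0/9 → 0 ('')
  [23] 9/18 → 3 ('dab')
  [24] 18/24 → 1 ('d')
  [25] 24/1 → 2 ('db')
  [26] 1/28 → 1 ('d')
  [27] 28/12 → 2 ('dc')
  [28] 12/21 → 0 ('')
  [29] 21/8 → 1 ('e')

n(n+1)/2 = 30·31/2 = 465
Σ LCP = 0 + 3 + 3 + 1 + 2 + 2 + 1 + 2 + 2 + 0 + 4 + 1 + 2 + 1 + 1 + 1 + 2 + 0 + 1 + 1 + 1 + 1 + 0 + 3 + 1 + 2 + 1 + 2 + 0 + 1 = 42
distinct = 465 − 42 = 423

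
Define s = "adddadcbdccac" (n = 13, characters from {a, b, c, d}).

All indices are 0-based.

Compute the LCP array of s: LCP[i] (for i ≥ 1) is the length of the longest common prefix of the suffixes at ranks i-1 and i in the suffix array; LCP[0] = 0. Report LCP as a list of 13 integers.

[0, 1, 2, 0, 0, 1, 1, 1, 0, 1, 2, 1, 2]

sorted suffixes:
  #0 SA[0]=11  'ac'
  #1 SA[1]=4  'adcbdccac'
  #2 SA[2]=0  'adddadcbdccac'
  #3 SA[3]=7  'bdccac'
  #4 SA[4]=12  'c'
  #5 SA[5]=10  'cac'
  #6 SA[6]=6  'cbdccac'
  #7 SA[7]=9  'ccac'
  #8 SA[8]=3  'dadcbdccac'
  #9 SA[9]=5  'dcbdccac'
  #10 SA[10]=8  'dccac'
  #11 SA[11]=2  'ddadcbdccac'
  #12 SA[12]=1  'dddadcbdccac'

SA = [11, 4, 0, 7, 12, 10, 6, 9, 3, 5, 8, 2, 1]
i: (SA[i-1],SA[i]) lcp shared
  1: (11,4) 1 'a'
  2: (4,0) 2 'ad'
  3: (0,7) 0 ''
  4: (7,12) 0 ''
  5: (12,10) 1 'c'
  6: (10,6) 1 'c'
  7: (6,9) 1 'c'
  8: (9,3) 0 ''
  9: (3,5) 1 'd'
  10: (5,8) 2 'dc'
  11: (8,2) 1 'd'
  12: (2,1) 2 'dd'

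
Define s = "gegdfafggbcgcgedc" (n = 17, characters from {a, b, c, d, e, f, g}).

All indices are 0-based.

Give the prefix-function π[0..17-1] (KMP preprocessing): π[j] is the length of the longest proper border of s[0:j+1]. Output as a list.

[0, 0, 1, 0, 0, 0, 0, 1, 1, 0, 0, 1, 0, 1, 2, 0, 0]

π[0] = 0
j=1 s[j]='e': π[1]=0 (border '')
j=2 s[j]='g': π[2]=1 (border 'g')
j=3 s[j]='d': k: 1→0; π[3]=0 (border '')
j=4 s[j]='f': π[4]=0 (border '')
j=5 s[j]='a': π[5]=0 (border '')
j=6 s[j]='f': π[6]=0 (border '')
j=7 s[j]='g': π[7]=1 (border 'g')
j=8 s[j]='g': k: 1→0; π[8]=1 (border 'g')
j=9 s[j]='b': k: 1→0; π[9]=0 (border '')
j=10 s[j]='c': π[10]=0 (border '')
j=11 s[j]='g': π[11]=1 (border 'g')
j=12 s[j]='c': k: 1→0; π[12]=0 (border '')
j=13 s[j]='g': π[13]=1 (border 'g')
j=14 s[j]='e': π[14]=2 (border 'ge')
j=15 s[j]='d': k: 2→0; π[15]=0 (border '')
j=16 s[j]='c': π[16]=0 (border '')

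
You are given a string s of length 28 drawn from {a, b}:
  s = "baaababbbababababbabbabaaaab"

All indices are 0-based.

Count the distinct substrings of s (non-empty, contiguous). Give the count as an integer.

rank→(start, suffix):
  0 → (23, 'aaaab')
  1 → (24, 'aaab')
  2 → (1, 'aaababbbababababbabbabaaaab')
  3 → (25, 'aab')
  4 → (2, 'aababbbababababbabbabaaaab')
  5 → (26, 'ab')
  6 → (21, 'abaaaab')
  7 → (9, 'ababababbabbabaaaab')
  8 → (11, 'abababbabbabaaaab')
  9 → (13, 'ababbabbabaaaab')
  10 → (3, 'ababbbababababbabbabaaaab')
  11 → (18, 'abbabaaaab')
  12 → (15, 'abbabbabaaaab')
  13 → (5, 'abbbababababbabbabaaaab')
  14 → (27, 'b')
  15 → (22, 'baaaab')
  16 → (0, 'baaababbbababababbabbabaaaab')
  17 → (20, 'babaaaab')
  18 → (8, 'bababababbabbabaaaab')
  19 → (10, 'babababbabbabaaaab')
  20 → (12, 'bababbabbabaaaab')
  21 → (17, 'babbabaaaab')
  22 → (14, 'babbabbabaaaab')
  23 → (4, 'babbbababababbabbabaaaab')
  24 → (19, 'bbabaaaab')
  25 → (7, 'bbababababbabbabaaaab')
  26 → (16, 'bbabbabaaaab')
  27 → (6, 'bbbababababbabbabaaaab')

SA = [23, 24, 1, 25, 2, 26, 21, 9, 11, 13, 3, 18, 15, 5, 27, 22, 0, 20, 8, 10, 12, 17, 14, 4, 19, 7, 16, 6]
rank  pair      lcp
   1  s[23:],s[24:]  3  'aaa'
   2  s[24:],s[1:]  4  'aaab'
   3  s[1:],s[25:]  2  'aa'
   4  s[25:],s[2:]  3  'aab'
   5  s[2:],s[26:]  1  'a'
   6  s[26:],s[21:]  2  'ab'
   7  s[21:],s[9:]  3  'aba'
   8  s[9:],s[11:]  6  'ababab'
   9  s[11:],s[13:]  4  'abab'
  10  s[13:],s[3:]  5  'ababb'
  11  s[3:],s[18:]  2  'ab'
  12  s[18:],s[15:]  5  'abbab'
  13  s[15:],s[5:]  3  'abb'
  14  s[5:],s[27:]  0  ''
  15  s[27:],s[22:]  1  'b'
  16  s[22:],s[0:]  4  'baaa'
  17  s[0:],s[20:]  2  'ba'
  18  s[20:],s[8:]  4  'baba'
  19  s[8:],s[10:]  7  'bababab'
  20  s[10:],s[12:]  5  'babab'
  21  s[12:],s[17:]  3  'bab'
  22  s[17:],s[14:]  6  'babbab'
  23  s[14:],s[4:]  4  'babb'
  24  s[4:],s[19:]  1  'b'
  25  s[19:],s[7:]  5  'bbaba'
  26  s[7:],s[16:]  4  'bbab'
  27  s[16:],s[6:]  2  'bb'

n(n+1)/2 = 28·29/2 = 406
Σ LCP = 0 + 3 + 4 + 2 + 3 + 1 + 2 + 3 + 6 + 4 + 5 + 2 + 5 + 3 + 0 + 1 + 4 + 2 + 4 + 7 + 5 + 3 + 6 + 4 + 1 + 5 + 4 + 2 = 91
distinct = 406 − 91 = 315

315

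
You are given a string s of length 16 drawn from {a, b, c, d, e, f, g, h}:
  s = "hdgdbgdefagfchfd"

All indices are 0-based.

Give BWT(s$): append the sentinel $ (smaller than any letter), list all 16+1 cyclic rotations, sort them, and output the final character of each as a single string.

dfdffgghdeghdba$c

rank  rotation           last
    0  $hdgdbgdefagfchfd  d
    1  agfchfd$hdgdbgdef  f
    2  bgdefagfchfd$hdgd  d
    3  chfd$hdgdbgdefagf  f
    4  d$hdgdbgdefagfchf  f
    5  dbgdefagfchfd$hdg  g
    6  defagfchfd$hdgdbg  g
    7  dgdbgdefagfchfd$h  h
    8  efagfchfd$hdgdbgd  d
    9  fagfchfd$hdgdbgde  e
   10  fchfd$hdgdbgdefag  g
   11  fd$hdgdbgdefagfch  h
   12  gdbgdefagfchfd$hd  d
   13  gdefagfchfd$hdgdb  b
   14  gfchfd$hdgdbgdefa  a
   15  hdgdbgdefagfchfd$  $
   16  hfd$hdgdbgdefagfc  c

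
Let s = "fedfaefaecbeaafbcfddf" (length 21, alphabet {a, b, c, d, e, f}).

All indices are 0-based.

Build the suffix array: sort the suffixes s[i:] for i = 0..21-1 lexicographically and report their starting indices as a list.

[12, 7, 4, 13, 15, 10, 9, 16, 18, 19, 2, 11, 8, 1, 5, 20, 6, 3, 14, 17, 0]

rank→(start, suffix):
  0 → (12, 'aafbcfddf')
  1 → (7, 'aecbeaafbcfddf')
  2 → (4, 'aefaecbeaafbcfddf')
  3 → (13, 'afbcfddf')
  4 → (15, 'bcfddf')
  5 → (10, 'beaafbcfddf')
  6 → (9, 'cbeaafbcfddf')
  7 → (16, 'cfddf')
  8 → (18, 'ddf')
  9 → (19, 'df')
  10 → (2, 'dfaefaecbeaafbcfddf')
  11 → (11, 'eaafbcfddf')
  12 → (8, 'ecbeaafbcfddf')
  13 → (1, 'edfaefaecbeaafbcfddf')
  14 → (5, 'efaecbeaafbcfddf')
  15 → (20, 'f')
  16 → (6, 'faecbeaafbcfddf')
  17 → (3, 'faefaecbeaafbcfddf')
  18 → (14, 'fbcfddf')
  19 → (17, 'fddf')
  20 → (0, 'fedfaefaecbeaafbcfddf')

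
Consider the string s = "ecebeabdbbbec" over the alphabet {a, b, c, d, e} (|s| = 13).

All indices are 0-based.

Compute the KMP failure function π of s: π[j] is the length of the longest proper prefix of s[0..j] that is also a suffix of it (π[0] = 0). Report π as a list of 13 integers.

[0, 0, 1, 0, 1, 0, 0, 0, 0, 0, 0, 1, 2]

π[0] = 0
j=1 s[j]='c': π[1]=0 (border '')
j=2 s[j]='e': π[2]=1 (border 'e')
j=3 s[j]='b': k: 1→0; π[3]=0 (border '')
j=4 s[j]='e': π[4]=1 (border 'e')
j=5 s[j]='a': k: 1→0; π[5]=0 (border '')
j=6 s[j]='b': π[6]=0 (border '')
j=7 s[j]='d': π[7]=0 (border '')
j=8 s[j]='b': π[8]=0 (border '')
j=9 s[j]='b': π[9]=0 (border '')
j=10 s[j]='b': π[10]=0 (border '')
j=11 s[j]='e': π[11]=1 (border 'e')
j=12 s[j]='c': π[12]=2 (border 'ec')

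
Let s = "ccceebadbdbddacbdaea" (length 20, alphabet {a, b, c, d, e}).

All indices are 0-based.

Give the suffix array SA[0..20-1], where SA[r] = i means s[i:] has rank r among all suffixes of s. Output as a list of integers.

sorted suffixes:
  #0 SA[0]=19  'a'
  #1 SA[1]=13  'acbdaea'
  #2 SA[2]=6  'adbdbddacbdaea'
  #3 SA[3]=17  'aea'
  #4 SA[4]=5  'badbdbddacbdaea'
  #5 SA[5]=15  'bdaea'
  #6 SA[6]=8  'bdbddacbdaea'
  #7 SA[7]=10  'bddacbdaea'
  #8 SA[8]=14  'cbdaea'
  #9 SA[9]=0  'ccceebadbdbddacbdaea'
  #10 SA[10]=1  'cceebadbdbddacbdaea'
  #11 SA[11]=2  'ceebadbdbddacbdaea'
  #12 SA[12]=12  'dacbdaea'
  #13 SA[13]=16  'daea'
  #14 SA[14]=7  'dbdbddacbdaea'
  #15 SA[15]=9  'dbddacbdaea'
  #16 SA[16]=11  'ddacbdaea'
  #17 SA[17]=18  'ea'
  #18 SA[18]=4  'ebadbdbddacbdaea'
  #19 SA[19]=3  'eebadbdbddacbdaea'

[19, 13, 6, 17, 5, 15, 8, 10, 14, 0, 1, 2, 12, 16, 7, 9, 11, 18, 4, 3]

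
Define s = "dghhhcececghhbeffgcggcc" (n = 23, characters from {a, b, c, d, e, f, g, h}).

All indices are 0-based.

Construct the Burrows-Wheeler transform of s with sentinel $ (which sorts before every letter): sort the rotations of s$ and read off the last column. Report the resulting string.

rank  rotation                  last
    0  $dghhhcececghhbeffgcggcc  c
    1  beffgcggcc$dghhhcececghh  h
    2  c$dghhhcececghhbeffgcggc  c
    3  cc$dghhhcececghhbeffgcgg  g
    4  cececghhbeffgcggcc$dghhh  h
    5  cecghhbeffgcggcc$dghhhce  e
    6  cggcc$dghhhcececghhbeffg  g
    7  cghhbeffgcggcc$dghhhcece  e
    8  dghhhcececghhbeffgcggcc$  $
    9  ececghhbeffgcggcc$dghhhc  c
   10  ecghhbeffgcggcc$dghhhcec  c
   11  effgcggcc$dghhhcececghhb  b
   12  ffgcggcc$dghhhcececghhbe  e
   13  fgcggcc$dghhhcececghhbef  f
   14  gcc$dghhhcececghhbeffgcg  g
   15  gcggcc$dghhhcececghhbeff  f
   16  ggcc$dghhhcececghhbeffgc  c
   17  ghhbeffgcggcc$dghhhcecec  c
   18  ghhhcececghhbeffgcggcc$d  d
   19  hbeffgcggcc$dghhhcececgh  h
   20  hcececghhbeffgcggcc$dghh  h
   21  hhbeffgcggcc$dghhhcececg  g
   22  hhcececghhbeffgcggcc$dgh  h
   23  hhhcececghhbeffgcggcc$dg  g

chcghege$ccbefgfccdhhghg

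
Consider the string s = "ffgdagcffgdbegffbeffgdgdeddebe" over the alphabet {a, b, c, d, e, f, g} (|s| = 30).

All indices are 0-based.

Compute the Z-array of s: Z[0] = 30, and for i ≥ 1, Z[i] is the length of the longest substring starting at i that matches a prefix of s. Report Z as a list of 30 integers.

[30, 1, 0, 0, 0, 0, 0, 4, 1, 0, 0, 0, 0, 0, 2, 1, 0, 0, 4, 1, 0, 0, 0, 0, 0, 0, 0, 0, 0, 0]

Z[0]=30
i=1: fresh scan; Z[1]=1 scan→box=[1,2)
i=2: fresh scan; Z[2]=0
i=3: fresh scan; Z[3]=0
i=4: fresh scan; Z[4]=0
i=5: fresh scan; Z[5]=0
i=6: fresh scan; Z[6]=0
i=7: fresh scan; Z[7]=4 scan→box=[7,11)
i=8: min(r-i=3, Z[1]=1)=1; Z[8]=1
i=9: min(r-i=2, Z[2]=0)=0; Z[9]=0
i=10: min(r-i=1, Z[3]=0)=0; Z[10]=0
i=11: fresh scan; Z[11]=0
i=12: fresh scan; Z[12]=0
i=13: fresh scan; Z[13]=0
i=14: fresh scan; Z[14]=2 scan→box=[14,16)
i=15: min(r-i=1, Z[1]=1)=1; Z[15]=1
i=16: fresh scan; Z[16]=0
i=17: fresh scan; Z[17]=0
i=18: fresh scan; Z[18]=4 scan→box=[18,22)
i=19: min(r-i=3, Z[1]=1)=1; Z[19]=1
i=20: min(r-i=2, Z[2]=0)=0; Z[20]=0
i=21: min(r-i=1, Z[3]=0)=0; Z[21]=0
i=22: fresh scan; Z[22]=0
i=23: fresh scan; Z[23]=0
i=24: fresh scan; Z[24]=0
i=25: fresh scan; Z[25]=0
i=26: fresh scan; Z[26]=0
i=27: fresh scan; Z[27]=0
i=28: fresh scan; Z[28]=0
i=29: fresh scan; Z[29]=0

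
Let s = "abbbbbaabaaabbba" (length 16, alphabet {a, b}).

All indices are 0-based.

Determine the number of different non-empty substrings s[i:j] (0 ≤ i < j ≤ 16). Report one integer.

101

sorted suffixes:
  #0 SA[0]=15  'a'
  #1 SA[1]=9  'aaabbba'
  #2 SA[2]=6  'aabaaabbba'
  #3 SA[3]=10  'aabbba'
  #4 SA[4]=7  'abaaabbba'
  #5 SA[5]=11  'abbba'
  #6 SA[6]=0  'abbbbbaabaaabbba'
  #7 SA[7]=14  'ba'
  #8 SA[8]=8  'baaabbba'
  #9 SA[9]=5  'baabaaabbba'
  #10 SA[10]=13  'bba'
  #11 SA[11]=4  'bbaabaaabbba'
  #12 SA[12]=12  'bbba'
  #13 SA[13]=3  'bbbaabaaabbba'
  #14 SA[14]=2  'bbbbaabaaabbba'
  #15 SA[15]=1  'bbbbbaabaaabbba'

SA = [15, 9, 6, 10, 7, 11, 0, 14, 8, 5, 13, 4, 12, 3, 2, 1]
i: (SA[i-1],SA[i]) lcp shared
  1: (15,9) 1 'a'
  2: (9,6) 2 'aa'
  3: (6,10) 3 'aab'
  4: (10,7) 1 'a'
  5: (7,11) 2 'ab'
  6: (11,0) 4 'abbb'
  7: (0,14) 0 ''
  8: (14,8) 2 'ba'
  9: (8,5) 3 'baa'
  10: (5,13) 1 'b'
  11: (13,4) 3 'bba'
  12: (4,12) 2 'bb'
  13: (12,3) 4 'bbba'
  14: (3,2) 3 'bbb'
  15: (2,1) 4 'bbbb'

n(n+1)/2 = 16·17/2 = 136
Σ LCP = 0 + 1 + 2 + 3 + 1 + 2 + 4 + 0 + 2 + 3 + 1 + 3 + 2 + 4 + 3 + 4 = 35
distinct = 136 − 35 = 101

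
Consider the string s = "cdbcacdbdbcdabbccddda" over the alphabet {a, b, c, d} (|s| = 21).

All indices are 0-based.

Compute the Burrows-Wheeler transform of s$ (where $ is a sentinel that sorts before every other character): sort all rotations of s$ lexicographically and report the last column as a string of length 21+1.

addcadbddbbb$acdccbcdc

rank  rotation                last
    0  $cdbcacdbdbcdabbccddda  a
    1  a$cdbcacdbdbcdabbccddd  d
    2  abbccddda$cdbcacdbdbcd  d
    3  acdbdbcdabbccddda$cdbc  c
    4  bbccddda$cdbcacdbdbcda  a
    5  bcacdbdbcdabbccddda$cd  d
    6  bccddda$cdbcacdbdbcdab  b
    7  bcdabbccddda$cdbcacdbd  d
    8  bdbcdabbccddda$cdbcacd  d
    9  cacdbdbcdabbccddda$cdb  b
   10  ccddda$cdbcacdbdbcdabb  b
   11  cdabbccddda$cdbcacdbdb  b
   12  cdbcacdbdbcdabbccddda$  $
   13  cdbdbcdabbccddda$cdbca  a
   14  cddda$cdbcacdbdbcdabbc  c
   15  da$cdbcacdbdbcdabbccdd  d
   16  dabbccddda$cdbcacdbdbc  c
   17  dbcacdbdbcdabbccddda$c  c
   18  dbcdabbccddda$cdbcacdb  b
   19  dbdbcdabbccddda$cdbcac  c
   20  dda$cdbcacdbdbcdabbccd  d
   21  ddda$cdbcacdbdbcdabbcc  c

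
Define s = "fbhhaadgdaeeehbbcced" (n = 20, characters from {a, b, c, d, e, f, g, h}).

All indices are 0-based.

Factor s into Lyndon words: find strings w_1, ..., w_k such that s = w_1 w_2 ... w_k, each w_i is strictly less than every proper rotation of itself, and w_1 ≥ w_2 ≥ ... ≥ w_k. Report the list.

["f", "bhh", "aadgdaeeehbbcced"]

emit factor 1: 'f' (i=0, period=1)
emit factor 2: 'bhh' (i=1, period=3)
emit factor 3: 'aadgdaeeehbbcced' (i=4, period=16)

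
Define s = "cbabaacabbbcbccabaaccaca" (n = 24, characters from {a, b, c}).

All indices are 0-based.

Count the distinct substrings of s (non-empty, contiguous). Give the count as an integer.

sorted suffixes:
  #0 SA[0]=23  'a'
  #1 SA[1]=4  'aacabbbcbccabaaccaca'
  #2 SA[2]=17  'aaccaca'
  #3 SA[3]=2  'abaacabbbcbccabaaccaca'
  #4 SA[4]=15  'abaaccaca'
  #5 SA[5]=7  'abbbcbccabaaccaca'
  #6 SA[6]=21  'aca'
  #7 SA[7]=5  'acabbbcbccabaaccaca'
  #8 SA[8]=18  'accaca'
  #9 SA[9]=3  'baacabbbcbccabaaccaca'
  #10 SA[10]=16  'baaccaca'
  #11 SA[11]=1  'babaacabbbcbccabaaccaca'
  #12 SA[12]=8  'bbbcbccabaaccaca'
  #13 SA[13]=9  'bbcbccabaaccaca'
  #14 SA[14]=10  'bcbccabaaccaca'
  #15 SA[15]=12  'bccabaaccaca'
  #16 SA[16]=22  'ca'
  #17 SA[17]=14  'cabaaccaca'
  #18 SA[18]=6  'cabbbcbccabaaccaca'
  #19 SA[19]=20  'caca'
  #20 SA[20]=0  'cbabaacabbbcbccabaaccaca'
  #21 SA[21]=11  'cbccabaaccaca'
  #22 SA[22]=13  'ccabaaccaca'
  #23 SA[23]=19  'ccaca'

SA = [23, 4, 17, 2, 15, 7, 21, 5, 18, 3, 16, 1, 8, 9, 10, 12, 22, 14, 6, 20, 0, 11, 13, 19]
i: (SA[i-1],SA[i]) lcp shared
  1: (23,4) 1 'a'
  2: (4,17) 3 'aac'
  3: (17,2) 1 'a'
  4: (2,15) 5 'abaac'
  5: (15,7) 2 'ab'
  6: (7,21) 1 'a'
  7: (21,5) 3 'aca'
  8: (5,18) 2 'ac'
  9: (18,3) 0 ''
  10: (3,16) 4 'baac'
  11: (16,1) 2 'ba'
  12: (1,8) 1 'b'
  13: (8,9) 2 'bb'
  14: (9,10) 1 'b'
  15: (10,12) 2 'bc'
  16: (12,22) 0 ''
  17: (22,14) 2 'ca'
  18: (14,6) 3 'cab'
  19: (6,20) 2 'ca'
  20: (20,0) 1 'c'
  21: (0,11) 2 'cb'
  22: (11,13) 1 'c'
  23: (13,19) 3 'cca'

n(n+1)/2 = 24·25/2 = 300
Σ LCP = 0 + 1 + 3 + 1 + 5 + 2 + 1 + 3 + 2 + 0 + 4 + 2 + 1 + 2 + 1 + 2 + 0 + 2 + 3 + 2 + 1 + 2 + 1 + 3 = 44
distinct = 300 − 44 = 256

256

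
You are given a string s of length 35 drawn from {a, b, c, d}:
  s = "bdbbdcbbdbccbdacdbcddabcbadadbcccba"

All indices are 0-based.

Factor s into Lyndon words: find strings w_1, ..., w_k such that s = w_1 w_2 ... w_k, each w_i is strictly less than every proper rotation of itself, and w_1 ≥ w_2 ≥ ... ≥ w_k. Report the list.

["bd", "bbdc", "bbdbccbd", "acdbcdd", "abcbadadbcccb", "a"]

emit factor 1: 'bd' (i=0, period=2)
emit factor 2: 'bbdc' (i=2, period=4)
emit factor 3: 'bbdbccbd' (i=6, period=8)
emit factor 4: 'acdbcdd' (i=14, period=7)
emit factor 5: 'abcbadadbcccb' (i=21, period=13)
emit factor 6: 'a' (i=34, period=1)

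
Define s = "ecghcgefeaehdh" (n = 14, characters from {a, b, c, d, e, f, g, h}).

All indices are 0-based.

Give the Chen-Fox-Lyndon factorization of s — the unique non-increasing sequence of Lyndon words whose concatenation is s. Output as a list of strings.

emit factor 1: 'e' (i=0, period=1)
emit factor 2: 'cgh' (i=1, period=3)
emit factor 3: 'cgefe' (i=4, period=5)
emit factor 4: 'aehdh' (i=9, period=5)

["e", "cgh", "cgefe", "aehdh"]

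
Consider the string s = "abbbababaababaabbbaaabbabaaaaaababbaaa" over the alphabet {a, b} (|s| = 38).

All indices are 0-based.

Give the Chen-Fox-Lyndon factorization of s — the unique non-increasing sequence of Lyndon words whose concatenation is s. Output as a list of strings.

emit factor 1: 'abbb' (i=0, period=4)
emit factor 2: 'ab' (i=4, period=2)
emit factor 3: 'ab' (i=6, period=2)
emit factor 4: 'aababaabbb' (i=8, period=10)
emit factor 5: 'aaabbab' (i=18, period=7)
emit factor 6: 'aaaaaababb' (i=25, period=10)
emit factor 7: 'a' (i=35, period=1)
emit factor 8: 'a' (i=36, period=1)
emit factor 9: 'a' (i=37, period=1)

["abbb", "ab", "ab", "aababaabbb", "aaabbab", "aaaaaababb", "a", "a", "a"]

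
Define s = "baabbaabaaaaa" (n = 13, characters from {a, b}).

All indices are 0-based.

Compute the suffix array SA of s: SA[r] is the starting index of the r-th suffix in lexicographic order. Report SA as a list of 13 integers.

rank→(start, suffix):
  0 → (12, 'a')
  1 → (11, 'aa')
  2 → (10, 'aaa')
  3 → (9, 'aaaa')
  4 → (8, 'aaaaa')
  5 → (5, 'aabaaaaa')
  6 → (1, 'aabbaabaaaaa')
  7 → (6, 'abaaaaa')
  8 → (2, 'abbaabaaaaa')
  9 → (7, 'baaaaa')
  10 → (4, 'baabaaaaa')
  11 → (0, 'baabbaabaaaaa')
  12 → (3, 'bbaabaaaaa')

[12, 11, 10, 9, 8, 5, 1, 6, 2, 7, 4, 0, 3]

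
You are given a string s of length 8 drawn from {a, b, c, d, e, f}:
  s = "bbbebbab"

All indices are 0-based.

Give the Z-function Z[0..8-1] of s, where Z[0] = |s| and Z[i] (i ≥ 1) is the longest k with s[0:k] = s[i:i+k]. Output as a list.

Z[0]=8
i=1: outside box; Z[1]=2 grow→box=[1,3)
i=2: min(r-i=1, Z[1]=2)=1; Z[2]=1
i=3: outside box; Z[3]=0
i=4: outside box; Z[4]=2 grow→box=[4,6)
i=5: min(r-i=1, Z[1]=2)=1; Z[5]=1
i=6: outside box; Z[6]=0
i=7: outside box; Z[7]=1 grow→box=[7,8)

[8, 2, 1, 0, 2, 1, 0, 1]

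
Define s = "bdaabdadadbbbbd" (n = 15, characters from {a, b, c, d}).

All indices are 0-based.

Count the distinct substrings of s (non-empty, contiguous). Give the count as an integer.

sorted suffixes:
  #0 SA[0]=2  'aabdadadbbbbd'
  #1 SA[1]=3  'abdadadbbbbd'
  #2 SA[2]=6  'adadbbbbd'
  #3 SA[3]=8  'adbbbbd'
  #4 SA[4]=10  'bbbbd'
  #5 SA[5]=11  'bbbd'
  #6 SA[6]=12  'bbd'
  #7 SA[7]=13  'bd'
  #8 SA[8]=0  'bdaabdadadbbbbd'
  #9 SA[9]=4  'bdadadbbbbd'
  #10 SA[10]=14  'd'
  #11 SA[11]=1  'daabdadadbbbbd'
  #12 SA[12]=5  'dadadbbbbd'
  #13 SA[13]=7  'dadbbbbd'
  #14 SA[14]=9  'dbbbbd'

SA = [2, 3, 6, 8, 10, 11, 12, 13, 0, 4, 14, 1, 5, 7, 9]
i: (SA[i-1],SA[i]) lcp shared
  1: (2,3) 1 'a'
  2: (3,6) 1 'a'
  3: (6,8) 2 'ad'
  4: (8,10) 0 ''
  5: (10,11) 3 'bbb'
  6: (11,12) 2 'bb'
  7: (12,13) 1 'b'
  8: (13,0) 2 'bd'
  9: (0,4) 3 'bda'
  10: (4,14) 0 ''
  11: (14,1) 1 'd'
  12: (1,5) 2 'da'
  13: (5,7) 3 'dad'
  14: (7,9) 1 'd'

n(n+1)/2 = 15·16/2 = 120
Σ LCP = 0 + 1 + 1 + 2 + 0 + 3 + 2 + 1 + 2 + 3 + 0 + 1 + 2 + 3 + 1 = 22
distinct = 120 − 22 = 98

98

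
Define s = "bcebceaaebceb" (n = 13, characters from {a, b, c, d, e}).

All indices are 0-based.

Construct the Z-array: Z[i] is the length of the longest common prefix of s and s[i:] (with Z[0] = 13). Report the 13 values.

Z[0]=13
i=1: i≥r, start 0; Z[1]=0
i=2: i≥r, start 0; Z[2]=0
i=3: i≥r, start 0; Z[3]=3 grow→box=[3,6)
i=4: min(r-i=2, Z[1]=0)=0; Z[4]=0
i=5: min(r-i=1, Z[2]=0)=0; Z[5]=0
i=6: i≥r, start 0; Z[6]=0
i=7: i≥r, start 0; Z[7]=0
i=8: i≥r, start 0; Z[8]=0
i=9: i≥r, start 0; Z[9]=4 grow→box=[9,13)
i=10: min(r-i=3, Z[1]=0)=0; Z[10]=0
i=11: min(r-i=2, Z[2]=0)=0; Z[11]=0
i=12: min(r-i=1, Z[3]=3)=1; Z[12]=1

[13, 0, 0, 3, 0, 0, 0, 0, 0, 4, 0, 0, 1]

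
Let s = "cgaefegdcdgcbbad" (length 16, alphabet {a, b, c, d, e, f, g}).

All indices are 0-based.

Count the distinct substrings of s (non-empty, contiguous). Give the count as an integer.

rank→(start, suffix):
  0 → (14, 'ad')
  1 → (2, 'aefegdcdgcbbad')
  2 → (13, 'bad')
  3 → (12, 'bbad')
  4 → (11, 'cbbad')
  5 → (8, 'cdgcbbad')
  6 → (0, 'cgaefegdcdgcbbad')
  7 → (15, 'd')
  8 → (7, 'dcdgcbbad')
  9 → (9, 'dgcbbad')
  10 → (3, 'efegdcdgcbbad')
  11 → (5, 'egdcdgcbbad')
  12 → (4, 'fegdcdgcbbad')
  13 → (1, 'gaefegdcdgcbbad')
  14 → (10, 'gcbbad')
  15 → (6, 'gdcdgcbbad')

SA = [14, 2, 13, 12, 11, 8, 0, 15, 7, 9, 3, 5, 4, 1, 10, 6]
[i] adj suffixes → lcp
  [1] 14/2 → 1 ('a')
  [2] 2/13 → 0 ('')
  [3] 13/12 → 1 ('b')
  [4] 12/11 → 0 ('')
  [5] 11/8 → 1 ('c')
  [6] 8/0 → 1 ('c')
  [7] 0/15 → 0 ('')
  [8] 15/7 → 1 ('d')
  [9] 7/9 → 1 ('d')
  [10] 9/3 → 0 ('')
  [11] 3/5 → 1 ('e')
  [12] 5/4 → 0 ('')
  [13] 4/1 → 0 ('')
  [14] 1/10 → 1 ('g')
  [15] 10/6 → 1 ('g')

n(n+1)/2 = 16·17/2 = 136
Σ LCP = 0 + 1 + 0 + 1 + 0 + 1 + 1 + 0 + 1 + 1 + 0 + 1 + 0 + 0 + 1 + 1 = 9
distinct = 136 − 9 = 127

127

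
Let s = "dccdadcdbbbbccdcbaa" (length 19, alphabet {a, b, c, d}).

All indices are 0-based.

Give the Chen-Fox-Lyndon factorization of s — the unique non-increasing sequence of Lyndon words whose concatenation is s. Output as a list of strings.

emit factor 1: 'd' (i=0, period=1)
emit factor 2: 'ccd' (i=1, period=3)
emit factor 3: 'adcdbbbbccdcb' (i=4, period=13)
emit factor 4: 'a' (i=17, period=1)
emit factor 5: 'a' (i=18, period=1)

["d", "ccd", "adcdbbbbccdcb", "a", "a"]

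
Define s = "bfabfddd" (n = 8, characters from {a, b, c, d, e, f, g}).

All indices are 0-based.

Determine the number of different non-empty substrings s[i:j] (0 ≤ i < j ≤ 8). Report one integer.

30

rank | idx | suffix
   0 |   2 | abfddd
   1 |   0 | bfabfddd
   2 |   3 | bfddd
   3 |   7 | d
   4 |   6 | dd
   5 |   5 | ddd
   6 |   1 | fabfddd
   7 |   4 | fddd

SA = [2, 0, 3, 7, 6, 5, 1, 4]
i: (SA[i-1],SA[i]) lcp shared
  1: (2,0) 0 ''
  2: (0,3) 2 'bf'
  3: (3,7) 0 ''
  4: (7,6) 1 'd'
  5: (6,5) 2 'dd'
  6: (5,1) 0 ''
  7: (1,4) 1 'f'

n(n+1)/2 = 8·9/2 = 36
Σ LCP = 0 + 0 + 2 + 0 + 1 + 2 + 0 + 1 = 6
distinct = 36 − 6 = 30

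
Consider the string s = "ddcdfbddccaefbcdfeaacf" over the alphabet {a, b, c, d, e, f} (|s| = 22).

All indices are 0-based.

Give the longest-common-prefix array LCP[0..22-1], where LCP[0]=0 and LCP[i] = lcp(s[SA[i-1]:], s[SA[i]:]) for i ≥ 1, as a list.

[0, 1, 1, 0, 1, 0, 1, 1, 3, 1, 0, 2, 1, 3, 1, 2, 0, 1, 0, 1, 2, 1]

rank→(start, suffix):
  0 → (18, 'aacf')
  1 → (19, 'acf')
  2 → (10, 'aefbcdfeaacf')
  3 → (13, 'bcdfeaacf')
  4 → (5, 'bddccaefbcdfeaacf')
  5 → (9, 'caefbcdfeaacf')
  6 → (8, 'ccaefbcdfeaacf')
  7 → (2, 'cdfbddccaefbcdfeaacf')
  8 → (14, 'cdfeaacf')
  9 → (20, 'cf')
  10 → (7, 'dccaefbcdfeaacf')
  11 → (1, 'dcdfbddccaefbcdfeaacf')
  12 → (6, 'ddccaefbcdfeaacf')
  13 → (0, 'ddcdfbddccaefbcdfeaacf')
  14 → (3, 'dfbddccaefbcdfeaacf')
  15 → (15, 'dfeaacf')
  16 → (17, 'eaacf')
  17 → (11, 'efbcdfeaacf')
  18 → (21, 'f')
  19 → (12, 'fbcdfeaacf')
  20 → (4, 'fbddccaefbcdfeaacf')
  21 → (16, 'feaacf')

SA = [18, 19, 10, 13, 5, 9, 8, 2, 14, 20, 7, 1, 6, 0, 3, 15, 17, 11, 21, 12, 4, 16]
i: (SA[i-1],SA[i]) lcp shared
  1: (18,19) 1 'a'
  2: (19,10) 1 'a'
  3: (10,13) 0 ''
  4: (13,5) 1 'b'
  5: (5,9) 0 ''
  6: (9,8) 1 'c'
  7: (8,2) 1 'c'
  8: (2,14) 3 'cdf'
  9: (14,20) 1 'c'
  10: (20,7) 0 ''
  11: (7,1) 2 'dc'
  12: (1,6) 1 'd'
  13: (6,0) 3 'ddc'
  14: (0,3) 1 'd'
  15: (3,15) 2 'df'
  16: (15,17) 0 ''
  17: (17,11) 1 'e'
  18: (11,21) 0 ''
  19: (21,12) 1 'f'
  20: (12,4) 2 'fb'
  21: (4,16) 1 'f'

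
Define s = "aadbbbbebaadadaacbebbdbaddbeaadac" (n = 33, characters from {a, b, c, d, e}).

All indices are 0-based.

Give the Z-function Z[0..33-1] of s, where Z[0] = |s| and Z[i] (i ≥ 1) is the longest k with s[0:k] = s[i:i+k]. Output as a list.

Z[0]=33
i=1: outside box; Z[1]=1 extend→box=[1,2)
i=2: outside box; Z[2]=0
i=3: outside box; Z[3]=0
i=4: outside box; Z[4]=0
i=5: outside box; Z[5]=0
i=6: outside box; Z[6]=0
i=7: outside box; Z[7]=0
i=8: outside box; Z[8]=0
i=9: outside box; Z[9]=3 extend→box=[9,12)
i=10: min(r-i=2, Z[1]=1)=1; Z[10]=1
i=11: min(r-i=1, Z[2]=0)=0; Z[11]=0
i=12: outside box; Z[12]=1 extend→box=[12,13)
i=13: outside box; Z[13]=0
i=14: outside box; Z[14]=2 extend→box=[14,16)
i=15: min(r-i=1, Z[1]=1)=1; Z[15]=1
i=16: outside box; Z[16]=0
i=17: outside box; Z[17]=0
i=18: outside box; Z[18]=0
i=19: outside box; Z[19]=0
i=20: outside box; Z[20]=0
i=21: outside box; Z[21]=0
i=22: outside box; Z[22]=0
i=23: outside box; Z[23]=1 extend→box=[23,24)
i=24: outside box; Z[24]=0
i=25: outside box; Z[25]=0
i=26: outside box; Z[26]=0
i=27: outside box; Z[27]=0
i=28: outside box; Z[28]=3 extend→box=[28,31)
i=29: min(r-i=2, Z[1]=1)=1; Z[29]=1
i=30: min(r-i=1, Z[2]=0)=0; Z[30]=0
i=31: outside box; Z[31]=1 extend→box=[31,32)
i=32: outside box; Z[32]=0

[33, 1, 0, 0, 0, 0, 0, 0, 0, 3, 1, 0, 1, 0, 2, 1, 0, 0, 0, 0, 0, 0, 0, 1, 0, 0, 0, 0, 3, 1, 0, 1, 0]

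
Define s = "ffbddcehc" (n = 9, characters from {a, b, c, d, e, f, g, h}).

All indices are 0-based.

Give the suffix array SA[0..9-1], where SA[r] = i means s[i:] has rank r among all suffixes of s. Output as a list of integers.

[2, 8, 5, 4, 3, 6, 1, 0, 7]

rank | idx | suffix
   0 |   2 | bddcehc
   1 |   8 | c
   2 |   5 | cehc
   3 |   4 | dcehc
   4 |   3 | ddcehc
   5 |   6 | ehc
   6 |   1 | fbddcehc
   7 |   0 | ffbddcehc
   8 |   7 | hc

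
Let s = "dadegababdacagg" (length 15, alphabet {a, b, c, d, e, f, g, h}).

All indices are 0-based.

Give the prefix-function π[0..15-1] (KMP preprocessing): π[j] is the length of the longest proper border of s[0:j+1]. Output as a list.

[0, 0, 1, 0, 0, 0, 0, 0, 0, 1, 2, 0, 0, 0, 0]

π[0] = 0
j=1 s[j]='a': π[1]=0 (border '')
j=2 s[j]='d': π[2]=1 (border 'd')
j=3 s[j]='e': k: 1→0; π[3]=0 (border '')
j=4 s[j]='g': π[4]=0 (border '')
j=5 s[j]='a': π[5]=0 (border '')
j=6 s[j]='b': π[6]=0 (border '')
j=7 s[j]='a': π[7]=0 (border '')
j=8 s[j]='b': π[8]=0 (border '')
j=9 s[j]='d': π[9]=1 (border 'd')
j=10 s[j]='a': π[10]=2 (border 'da')
j=11 s[j]='c': k: 2→0; π[11]=0 (border '')
j=12 s[j]='a': π[12]=0 (border '')
j=13 s[j]='g': π[13]=0 (border '')
j=14 s[j]='g': π[14]=0 (border '')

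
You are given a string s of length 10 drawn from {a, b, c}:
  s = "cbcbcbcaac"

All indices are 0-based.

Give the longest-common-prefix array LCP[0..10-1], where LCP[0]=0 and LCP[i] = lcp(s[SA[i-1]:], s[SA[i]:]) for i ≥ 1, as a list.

[0, 1, 0, 2, 4, 0, 1, 1, 3, 5]

rank | idx | suffix
   0 |   7 | aac
   1 |   8 | ac
   2 |   5 | bcaac
   3 |   3 | bcbcaac
   4 |   1 | bcbcbcaac
   5 |   9 | c
   6 |   6 | caac
   7 |   4 | cbcaac
   8 |   2 | cbcbcaac
   9 |   0 | cbcbcbcaac

SA = [7, 8, 5, 3, 1, 9, 6, 4, 2, 0]
rank  pair      lcp
   1  s[7:],s[8:]  1  'a'
   2  s[8:],s[5:]  0  ''
   3  s[5:],s[3:]  2  'bc'
   4  s[3:],s[1:]  4  'bcbc'
   5  s[1:],s[9:]  0  ''
   6  s[9:],s[6:]  1  'c'
   7  s[6:],s[4:]  1  'c'
   8  s[4:],s[2:]  3  'cbc'
   9  s[2:],s[0:]  5  'cbcbc'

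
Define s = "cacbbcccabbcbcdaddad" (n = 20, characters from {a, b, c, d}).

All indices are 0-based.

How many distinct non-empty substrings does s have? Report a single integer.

sorted suffixes:
  #0 SA[0]=8  'abbcbcdaddad'
  #1 SA[1]=1  'acbbcccabbcbcdaddad'
  #2 SA[2]=18  'ad'
  #3 SA[3]=15  'addad'
  #4 SA[4]=9  'bbcbcdaddad'
  #5 SA[5]=3  'bbcccabbcbcdaddad'
  #6 SA[6]=10  'bcbcdaddad'
  #7 SA[7]=4  'bcccabbcbcdaddad'
  #8 SA[8]=12  'bcdaddad'
  #9 SA[9]=7  'cabbcbcdaddad'
  #10 SA[10]=0  'cacbbcccabbcbcdaddad'
  #11 SA[11]=2  'cbbcccabbcbcdaddad'
  #12 SA[12]=11  'cbcdaddad'
  #13 SA[13]=6  'ccabbcbcdaddad'
  #14 SA[14]=5  'cccabbcbcdaddad'
  #15 SA[15]=13  'cdaddad'
  #16 SA[16]=19  'd'
  #17 SA[17]=17  'dad'
  #18 SA[18]=14  'daddad'
  #19 SA[19]=16  'ddad'

SA = [8, 1, 18, 15, 9, 3, 10, 4, 12, 7, 0, 2, 11, 6, 5, 13, 19, 17, 14, 16]
rank  pair      lcp
   1  s[8:],s[1:]  1  'a'
   2  s[1:],s[18:]  1  'a'
   3  s[18:],s[15:]  2  'ad'
   4  s[15:],s[9:]  0  ''
   5  s[9:],s[3:]  3  'bbc'
   6  s[3:],s[10:]  1  'b'
   7  s[10:],s[4:]  2  'bc'
   8  s[4:],s[12:]  2  'bc'
   9  s[12:],s[7:]  0  ''
  10  s[7:],s[0:]  2  'ca'
  11  s[0:],s[2:]  1  'c'
  12  s[2:],s[11:]  2  'cb'
  13  s[11:],s[6:]  1  'c'
  14  s[6:],s[5:]  2  'cc'
  15  s[5:],s[13:]  1  'c'
  16  s[13:],s[19:]  0  ''
  17  s[19:],s[17:]  1  'd'
  18  s[17:],s[14:]  3  'dad'
  19  s[14:],s[16:]  1  'd'

n(n+1)/2 = 20·21/2 = 210
Σ LCP = 0 + 1 + 1 + 2 + 0 + 3 + 1 + 2 + 2 + 0 + 2 + 1 + 2 + 1 + 2 + 1 + 0 + 1 + 3 + 1 = 26
distinct = 210 − 26 = 184

184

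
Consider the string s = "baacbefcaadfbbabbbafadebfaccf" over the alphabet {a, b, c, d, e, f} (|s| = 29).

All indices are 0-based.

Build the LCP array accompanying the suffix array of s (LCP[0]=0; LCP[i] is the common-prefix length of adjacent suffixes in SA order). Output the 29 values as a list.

rank | idx | suffix
   0 |   1 | aacbefcaadfbbabbbafadebfaccf
   1 |   8 | aadfbbabbbafadebfaccf
   2 |  14 | abbbafadebfaccf
   3 |   2 | acbefcaadfbbabbbafadebfaccf
   4 |  25 | accf
   5 |  20 | adebfaccf
   6 |   9 | adfbbabbbafadebfaccf
   7 |  18 | afadebfaccf
   8 |   0 | baacbefcaadfbbabbbafadebfaccf
   9 |  13 | babbbafadebfaccf
  10 |  17 | bafadebfaccf
  11 |  12 | bbabbbafadebfaccf
  12 |  16 | bbafadebfaccf
  13 |  15 | bbbafadebfaccf
  14 |   4 | befcaadfbbabbbafadebfaccf
  15 |  23 | bfaccf
  16 |   7 | caadfbbabbbafadebfaccf
  17 |   3 | cbefcaadfbbabbbafadebfaccf
  18 |  26 | ccf
  19 |  27 | cf
  20 |  21 | debfaccf
  21 |  10 | dfbbabbbafadebfaccf
  22 |  22 | ebfaccf
  23 |   5 | efcaadfbbabbbafadebfaccf
  24 |  28 | f
  25 |  24 | faccf
  26 |  19 | fadebfaccf
  27 |  11 | fbbabbbafadebfaccf
  28 |   6 | fcaadfbbabbbafadebfaccf

SA = [1, 8, 14, 2, 25, 20, 9, 18, 0, 13, 17, 12, 16, 15, 4, 23, 7, 3, 26, 27, 21, 10, 22, 5, 28, 24, 19, 11, 6]
rank  pair      lcp
   1  s[1:],s[8:]  2  'aa'
   2  s[8:],s[14:]  1  'a'
   3  s[14:],s[2:]  1  'a'
   4  s[2:],s[25:]  2  'ac'
   5  s[25:],s[20:]  1  'a'
   6  s[20:],s[9:]  2  'ad'
   7  s[9:],s[18:]  1  'a'
   8  s[18:],s[0:]  0  ''
   9  s[0:],s[13:]  2  'ba'
  10  s[13:],s[17:]  2  'ba'
  11  s[17:],s[12:]  1  'b'
  12  s[12:],s[16:]  3  'bba'
  13  s[16:],s[15:]  2  'bb'
  14  s[15:],s[4:]  1  'b'
  15  s[4:],s[23:]  1  'b'
  16  s[23:],s[7:]  0  ''
  17  s[7:],s[3:]  1  'c'
  18  s[3:],s[26:]  1  'c'
  19  s[26:],s[27:]  1  'c'
  20  s[27:],s[21:]  0  ''
  21  s[21:],s[10:]  1  'd'
  22  s[10:],s[22:]  0  ''
  23  s[22:],s[5:]  1  'e'
  24  s[5:],s[28:]  0  ''
  25  s[28:],s[24:]  1  'f'
  26  s[24:],s[19:]  2  'fa'
  27  s[19:],s[11:]  1  'f'
  28  s[11:],s[6:]  1  'f'

[0, 2, 1, 1, 2, 1, 2, 1, 0, 2, 2, 1, 3, 2, 1, 1, 0, 1, 1, 1, 0, 1, 0, 1, 0, 1, 2, 1, 1]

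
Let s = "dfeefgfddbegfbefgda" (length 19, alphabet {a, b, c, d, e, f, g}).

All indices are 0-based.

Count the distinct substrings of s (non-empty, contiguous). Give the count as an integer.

sorted suffixes:
  #0 SA[0]=18  'a'
  #1 SA[1]=13  'befgda'
  #2 SA[2]=9  'begfbefgda'
  #3 SA[3]=17  'da'
  #4 SA[4]=8  'dbegfbefgda'
  #5 SA[5]=7  'ddbegfbefgda'
  #6 SA[6]=0  'dfeefgfddbegfbefgda'
  #7 SA[7]=2  'eefgfddbegfbefgda'
  #8 SA[8]=14  'efgda'
  #9 SA[9]=3  'efgfddbegfbefgda'
  #10 SA[10]=10  'egfbefgda'
  #11 SA[11]=12  'fbefgda'
  #12 SA[12]=6  'fddbegfbefgda'
  #13 SA[13]=1  'feefgfddbegfbefgda'
  #14 SA[14]=15  'fgda'
  #15 SA[15]=4  'fgfddbegfbefgda'
  #16 SA[16]=16  'gda'
  #17 SA[17]=11  'gfbefgda'
  #18 SA[18]=5  'gfddbegfbefgda'

SA = [18, 13, 9, 17, 8, 7, 0, 2, 14, 3, 10, 12, 6, 1, 15, 4, 16, 11, 5]
rank  pair      lcp
   1  s[18:],s[13:]  0  ''
   2  s[13:],s[9:]  2  'be'
   3  s[9:],s[17:]  0  ''
   4  s[17:],s[8:]  1  'd'
   5  s[8:],s[7:]  1  'd'
   6  s[7:],s[0:]  1  'd'
   7  s[0:],s[2:]  0  ''
   8  s[2:],s[14:]  1  'e'
   9  s[14:],s[3:]  3  'efg'
  10  s[3:],s[10:]  1  'e'
  11  s[10:],s[12:]  0  ''
  12  s[12:],s[6:]  1  'f'
  13  s[6:],s[1:]  1  'f'
  14  s[1:],s[15:]  1  'f'
  15  s[15:],s[4:]  2  'fg'
  16  s[4:],s[16:]  0  ''
  17  s[16:],s[11:]  1  'g'
  18  s[11:],s[5:]  2  'gf'

n(n+1)/2 = 19·20/2 = 190
Σ LCP = 0 + 0 + 2 + 0 + 1 + 1 + 1 + 0 + 1 + 3 + 1 + 0 + 1 + 1 + 1 + 2 + 0 + 1 + 2 = 18
distinct = 190 − 18 = 172

172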